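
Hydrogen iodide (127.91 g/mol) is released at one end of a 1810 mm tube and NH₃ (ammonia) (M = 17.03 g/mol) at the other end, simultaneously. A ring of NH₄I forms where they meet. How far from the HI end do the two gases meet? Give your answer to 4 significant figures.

Distances travelled in equal time are proportional to diffusion rates, so d_HI/d_NH₃ = √(M_NH₃/M_HI) = √(17.03/127.91) = 0.3649.
With d_HI + d_NH₃ = 1810 mm, d_NH₃ = 1810/(1 + 0.3649) = 1326 mm.
d_HI = 1810 − 1326 = 483.9 mm.

483.9 mm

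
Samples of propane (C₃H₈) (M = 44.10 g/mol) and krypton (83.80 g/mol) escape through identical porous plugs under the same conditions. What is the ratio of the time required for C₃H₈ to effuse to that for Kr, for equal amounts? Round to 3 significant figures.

0.725

Graham's law gives t_C₃H₈/t_Kr = √(M_C₃H₈/M_Kr) = √(44.10/83.80) = √0.5263 = 0.725.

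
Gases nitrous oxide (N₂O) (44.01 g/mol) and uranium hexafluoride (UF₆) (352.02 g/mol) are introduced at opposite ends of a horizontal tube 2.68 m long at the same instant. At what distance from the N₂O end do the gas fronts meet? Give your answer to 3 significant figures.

Graham's law gives d_N₂O/d_UF₆ = rate_N₂O/rate_UF₆ = √(M_UF₆/M_N₂O) = √(352.02/44.01) = 2.828.
With d_N₂O + d_UF₆ = 2.68 m, d_UF₆ = 2.68/(1 + 2.828) = 0.7001 m.
d_N₂O = 2.68 − 0.7001 = 1.98 m.

1.98 m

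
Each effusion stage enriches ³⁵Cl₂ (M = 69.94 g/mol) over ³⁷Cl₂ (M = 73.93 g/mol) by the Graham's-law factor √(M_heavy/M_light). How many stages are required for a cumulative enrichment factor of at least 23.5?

114

Per stage α = (73.93/69.94)^(1/2) = 1.05705^0.5, giving ln α = 0.02774.
Need α^N ≥ 23.5 ⇒ N ≥ ln(23.5) / ln α = 3.157 / 0.02774 = 113.80.
So at least 114 stages are needed.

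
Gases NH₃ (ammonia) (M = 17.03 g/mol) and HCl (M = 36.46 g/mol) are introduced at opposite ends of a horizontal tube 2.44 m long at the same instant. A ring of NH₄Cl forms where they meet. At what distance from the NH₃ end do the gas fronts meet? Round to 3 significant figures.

The fronts meet when d_NH₃ + d_HCl = L with d_NH₃/d_HCl = √(M_HCl/M_NH₃) (Graham's law). Here √(M_HCl/M_NH₃) = √(36.46/17.03) = 1.463.
With d_NH₃ + d_HCl = 2.44 m, d_HCl = 2.44/(1 + 1.463) = 0.9906 m.
d_NH₃ = 2.44 − 0.9906 = 1.45 m.

1.45 m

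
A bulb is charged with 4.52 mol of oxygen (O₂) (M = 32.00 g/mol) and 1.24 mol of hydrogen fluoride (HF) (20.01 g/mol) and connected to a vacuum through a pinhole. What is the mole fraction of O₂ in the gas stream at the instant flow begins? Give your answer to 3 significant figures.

0.742

Rate_i ∝ x_i/√M_i (Graham's law weighted by mole fraction), so the effusate composition follows n_i/√M_i.
x_O₂(eff) = (n_O₂/√M_O₂) / (n_O₂/√M_O₂ + n_HF/√M_HF)
= (4.52/√32.00) / (4.52/√32.00 + 1.24/√20.01) = 0.7990/(0.7990 + 0.2772) = 0.742.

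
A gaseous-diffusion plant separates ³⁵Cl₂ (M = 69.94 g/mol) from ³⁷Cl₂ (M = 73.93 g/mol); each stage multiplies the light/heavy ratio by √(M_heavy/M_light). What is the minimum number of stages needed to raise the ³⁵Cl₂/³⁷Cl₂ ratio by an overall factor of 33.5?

127

Single-stage factor α = √(73.93/69.94), so ln α = ½ ln(1.05705) = 0.02774.
Need α^N ≥ 33.5 ⇒ N ≥ ln(33.5) / ln α = 3.512 / 0.02774 = 126.59.
So at least 127 stages are needed.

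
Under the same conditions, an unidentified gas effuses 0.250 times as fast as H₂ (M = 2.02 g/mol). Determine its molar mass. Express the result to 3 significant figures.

By Graham's law, rate_X/rate_H₂ = √(M_H₂/M_X).
0.250 = √(2.02/M_X)
M_X = 2.02 / 0.250² = 2.02 / 0.06250 = 32.3 g/mol

32.3 g/mol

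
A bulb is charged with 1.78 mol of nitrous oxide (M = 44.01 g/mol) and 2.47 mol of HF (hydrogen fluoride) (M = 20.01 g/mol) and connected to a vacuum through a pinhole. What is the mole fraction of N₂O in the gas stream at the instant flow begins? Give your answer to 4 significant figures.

0.3270

The effusion rate of species i is ∝ p_i/√M_i ∝ n_i/√M_i.
Mole fraction of N₂O in the effusate = (n_N₂O/√M_N₂O) / (n_N₂O/√M_N₂O + n_HF/√M_HF)
= (1.78/√44.01) / (1.78/√44.01 + 2.47/√20.01) = 0.2683/(0.2683 + 0.5522) = 0.3270.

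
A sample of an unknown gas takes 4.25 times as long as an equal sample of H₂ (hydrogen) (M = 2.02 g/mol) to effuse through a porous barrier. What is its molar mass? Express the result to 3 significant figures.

36.5 g/mol

Since effusion rate ∝ 1/√M, t_X/t_H₂ = √(M_X/M_H₂).
4.25 = √(M_X/2.02)
M_X = 2.02 × 4.25² = 2.02 × 18.06 = 36.5 g/mol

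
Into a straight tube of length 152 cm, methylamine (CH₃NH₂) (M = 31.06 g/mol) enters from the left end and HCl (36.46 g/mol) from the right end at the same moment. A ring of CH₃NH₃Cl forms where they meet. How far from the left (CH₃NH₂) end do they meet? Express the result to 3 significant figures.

In equal time, each gas travels a distance ∝ its rate ∝ 1/√M, so d_CH₃NH₂/d_HCl = √(M_HCl/M_CH₃NH₂) = √(36.46/31.06) = 1.083.
With d_CH₃NH₂ + d_HCl = 152 cm, d_HCl = 152/(1 + 1.083) = 72.96 cm.
d_CH₃NH₂ = 152 − 72.96 = 79.0 cm.

79.0 cm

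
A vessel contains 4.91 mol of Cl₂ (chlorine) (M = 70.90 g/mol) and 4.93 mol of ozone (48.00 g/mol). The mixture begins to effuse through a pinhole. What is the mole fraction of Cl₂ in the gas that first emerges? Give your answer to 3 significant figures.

The effusion rate of species i is ∝ p_i/√M_i ∝ n_i/√M_i.
Mole fraction of Cl₂ in the effusate = (n_Cl₂/√M_Cl₂) / (n_Cl₂/√M_Cl₂ + n_O₃/√M_O₃)
= (4.91/√70.90) / (4.91/√70.90 + 4.93/√48.00) = 0.5831/(0.5831 + 0.7116) = 0.450.

0.450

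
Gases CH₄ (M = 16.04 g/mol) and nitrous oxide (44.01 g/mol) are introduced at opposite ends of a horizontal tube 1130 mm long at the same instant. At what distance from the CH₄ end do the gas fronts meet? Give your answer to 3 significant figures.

705 mm

Distances travelled in equal time are proportional to diffusion rates, so d_CH₄/d_N₂O = √(M_N₂O/M_CH₄) = √(44.01/16.04) = 1.656.
With d_CH₄ + d_N₂O = 1130 mm, d_N₂O = 1130/(1 + 1.656) = 425.4 mm.
d_CH₄ = 1130 − 425.4 = 705 mm.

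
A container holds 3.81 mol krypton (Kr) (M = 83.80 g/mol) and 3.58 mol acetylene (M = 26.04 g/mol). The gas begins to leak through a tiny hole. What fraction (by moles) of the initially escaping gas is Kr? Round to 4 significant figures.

0.3724

Rate_i ∝ x_i/√M_i (Graham's law weighted by mole fraction), so the effusate composition follows n_i/√M_i.
Mole fraction of Kr in the effusate = (n_Kr/√M_Kr) / (n_Kr/√M_Kr + n_C₂H₂/√M_C₂H₂)
= (3.81/√83.80) / (3.81/√83.80 + 3.58/√26.04) = 0.4162/(0.4162 + 0.7016) = 0.3724.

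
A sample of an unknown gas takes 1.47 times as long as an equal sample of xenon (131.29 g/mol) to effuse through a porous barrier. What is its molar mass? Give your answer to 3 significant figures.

By Graham's law, t_X/t_Xe = √(M_X/M_Xe).
1.47 = √(M_X/131.29)
M_X = 131.29 × 1.47² = 131.29 × 2.161 = 284 g/mol

284 g/mol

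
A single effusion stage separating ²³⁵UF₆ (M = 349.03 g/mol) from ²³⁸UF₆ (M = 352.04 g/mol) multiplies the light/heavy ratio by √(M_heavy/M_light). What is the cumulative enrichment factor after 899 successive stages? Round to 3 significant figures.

47.5

The single-stage factor is √(M_heavy/M_light), so 899 stages give [√(352.04/349.03)]^899 = (352.04/349.03)^(899/2).
= 1.00862^(899/2) = 47.5.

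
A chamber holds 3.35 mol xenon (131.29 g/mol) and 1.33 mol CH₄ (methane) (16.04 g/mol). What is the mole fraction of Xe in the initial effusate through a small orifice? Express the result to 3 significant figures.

Each component's effusion rate ∝ (its partial pressure)·(1/√M) ∝ n_i/√M_i.
x_Xe(eff) = (n_Xe/√M_Xe) / (n_Xe/√M_Xe + n_CH₄/√M_CH₄)
= (3.35/√131.29) / (3.35/√131.29 + 1.33/√16.04) = 0.2924/(0.2924 + 0.3321) = 0.468.

0.468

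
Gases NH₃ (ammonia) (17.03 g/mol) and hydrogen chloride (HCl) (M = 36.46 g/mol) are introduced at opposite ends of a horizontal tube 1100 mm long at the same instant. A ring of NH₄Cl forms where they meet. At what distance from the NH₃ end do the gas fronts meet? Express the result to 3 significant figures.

The fronts meet when d_NH₃ + d_HCl = L with d_NH₃/d_HCl = √(M_HCl/M_NH₃) (Graham's law). Here √(M_HCl/M_NH₃) = √(36.46/17.03) = 1.463.
With d_NH₃ + d_HCl = 1100 mm, d_HCl = 1100/(1 + 1.463) = 446.6 mm.
d_NH₃ = 1100 − 446.6 = 653 mm.

653 mm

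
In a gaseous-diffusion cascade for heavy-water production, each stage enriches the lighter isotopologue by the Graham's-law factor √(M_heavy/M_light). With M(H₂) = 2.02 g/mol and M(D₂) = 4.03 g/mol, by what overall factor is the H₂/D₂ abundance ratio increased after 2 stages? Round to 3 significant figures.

The single-stage factor is √(M_heavy/M_light), so 2 stages give [√(4.03/2.02)]^2 = (4.03/2.02)^(2/2).
= 1.99505^1 = 2.00.

2.00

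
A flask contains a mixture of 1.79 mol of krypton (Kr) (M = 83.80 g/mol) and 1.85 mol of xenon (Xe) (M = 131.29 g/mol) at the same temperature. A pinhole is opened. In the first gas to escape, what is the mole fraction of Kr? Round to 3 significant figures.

0.548

The effusion rate of species i is ∝ p_i/√M_i ∝ n_i/√M_i.
Mole fraction of Kr in the effusate = (n_Kr/√M_Kr) / (n_Kr/√M_Kr + n_Xe/√M_Xe)
= (1.79/√83.80) / (1.79/√83.80 + 1.85/√131.29) = 0.1955/(0.1955 + 0.1615) = 0.548.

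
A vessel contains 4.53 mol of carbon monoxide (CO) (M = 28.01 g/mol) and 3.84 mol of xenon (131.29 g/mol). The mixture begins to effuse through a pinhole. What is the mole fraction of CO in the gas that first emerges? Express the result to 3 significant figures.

0.719

Effusion rate of each component ∝ n_i/√M_i (partial pressure × 1/√M).
So x_CO in the escaping gas = (n_CO/√M_CO) / Σ(n_i/√M_i)
= (4.53/√28.01) / (4.53/√28.01 + 3.84/√131.29) = 0.8559/(0.8559 + 0.3351) = 0.719.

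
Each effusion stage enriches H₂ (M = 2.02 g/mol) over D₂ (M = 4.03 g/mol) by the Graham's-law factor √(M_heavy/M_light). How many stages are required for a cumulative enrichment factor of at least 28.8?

10

Single-stage factor α = √(4.03/2.02), so ln α = ½ ln(1.99505) = 0.3453.
Need α^N ≥ 28.8 ⇒ N ≥ ln(28.8) / ln α = 3.360 / 0.3453 = 9.73.
So at least 10 stages are needed.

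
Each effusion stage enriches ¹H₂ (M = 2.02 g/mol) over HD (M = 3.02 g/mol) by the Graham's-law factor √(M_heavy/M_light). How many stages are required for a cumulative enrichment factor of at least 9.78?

12

With α = √(3.02/2.02) per stage, ln α = ½ ln(1.49505) = 0.2011.
Need α^N ≥ 9.78 ⇒ N ≥ ln(9.78) / ln α = 2.280 / 0.2011 = 11.34.
So at least 12 stages are needed.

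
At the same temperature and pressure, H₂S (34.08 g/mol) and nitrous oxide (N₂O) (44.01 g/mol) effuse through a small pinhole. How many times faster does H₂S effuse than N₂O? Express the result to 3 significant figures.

1.14

Using Graham's law: rate_H₂S/rate_N₂O = √(M_N₂O/M_H₂S) = √(44.01/34.08) = √1.291 = 1.14.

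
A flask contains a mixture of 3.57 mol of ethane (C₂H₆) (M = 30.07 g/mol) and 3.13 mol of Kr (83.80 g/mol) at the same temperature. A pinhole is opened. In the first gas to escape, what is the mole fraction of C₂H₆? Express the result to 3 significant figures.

0.656

Effusion rate of each component ∝ n_i/√M_i (partial pressure × 1/√M).
Mole fraction of C₂H₆ in the effusate = (n_C₂H₆/√M_C₂H₆) / (n_C₂H₆/√M_C₂H₆ + n_Kr/√M_Kr)
= (3.57/√30.07) / (3.57/√30.07 + 3.13/√83.80) = 0.6510/(0.6510 + 0.3419) = 0.656.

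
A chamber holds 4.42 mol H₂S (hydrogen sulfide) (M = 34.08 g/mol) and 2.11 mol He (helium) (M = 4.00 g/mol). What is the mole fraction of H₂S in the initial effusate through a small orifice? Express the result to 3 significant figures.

The effusion rate of species i is ∝ p_i/√M_i ∝ n_i/√M_i.
x_H₂S(eff) = (n_H₂S/√M_H₂S) / (n_H₂S/√M_H₂S + n_He/√M_He)
= (4.42/√34.08) / (4.42/√34.08 + 2.11/√4.00) = 0.7571/(0.7571 + 1.055) = 0.418.

0.418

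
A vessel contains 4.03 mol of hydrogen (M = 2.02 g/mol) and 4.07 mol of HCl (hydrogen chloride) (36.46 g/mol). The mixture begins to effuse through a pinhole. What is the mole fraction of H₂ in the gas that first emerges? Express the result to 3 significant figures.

The effusion rate of species i is ∝ p_i/√M_i ∝ n_i/√M_i.
Mole fraction of H₂ in the effusate = (n_H₂/√M_H₂) / (n_H₂/√M_H₂ + n_HCl/√M_HCl)
= (4.03/√2.02) / (4.03/√2.02 + 4.07/√36.46) = 2.835/(2.835 + 0.6740) = 0.808.

0.808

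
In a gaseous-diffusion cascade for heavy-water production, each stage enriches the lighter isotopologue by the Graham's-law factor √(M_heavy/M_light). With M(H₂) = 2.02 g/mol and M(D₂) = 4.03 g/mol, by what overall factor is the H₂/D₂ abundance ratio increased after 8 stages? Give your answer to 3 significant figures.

Overall factor = α^8 with α = √(4.03/2.02), i.e. (4.03/2.02)^(8/2).
= 1.99505^4 = 15.8.

15.8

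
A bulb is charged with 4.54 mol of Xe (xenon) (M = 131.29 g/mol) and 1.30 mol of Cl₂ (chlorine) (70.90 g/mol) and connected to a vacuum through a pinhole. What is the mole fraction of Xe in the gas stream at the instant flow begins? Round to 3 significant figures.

0.720

The effusion rate of species i is ∝ p_i/√M_i ∝ n_i/√M_i.
So x_Xe in the escaping gas = (n_Xe/√M_Xe) / Σ(n_i/√M_i)
= (4.54/√131.29) / (4.54/√131.29 + 1.30/√70.90) = 0.3962/(0.3962 + 0.1544) = 0.720.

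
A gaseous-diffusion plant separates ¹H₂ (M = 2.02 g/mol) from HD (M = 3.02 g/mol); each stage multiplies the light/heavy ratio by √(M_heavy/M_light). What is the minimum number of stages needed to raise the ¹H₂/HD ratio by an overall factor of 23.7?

Per stage α = (3.02/2.02)^(1/2) = 1.49505^0.5, giving ln α = 0.2011.
Need α^N ≥ 23.7 ⇒ N ≥ ln(23.7) / ln α = 3.165 / 0.2011 = 15.74.
Rounding up, N = 16 stages.

16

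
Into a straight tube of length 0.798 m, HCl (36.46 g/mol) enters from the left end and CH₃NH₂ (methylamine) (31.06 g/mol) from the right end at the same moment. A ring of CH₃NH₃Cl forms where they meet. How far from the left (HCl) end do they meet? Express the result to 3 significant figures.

0.383 m

The fronts meet when d_HCl + d_CH₃NH₂ = L with d_HCl/d_CH₃NH₂ = √(M_CH₃NH₂/M_HCl) (Graham's law). Here √(M_CH₃NH₂/M_HCl) = √(31.06/36.46) = 0.9230.
With d_HCl + d_CH₃NH₂ = 0.798 m, d_CH₃NH₂ = 0.798/(1 + 0.9230) = 0.4150 m.
d_HCl = 0.798 − 0.4150 = 0.383 m.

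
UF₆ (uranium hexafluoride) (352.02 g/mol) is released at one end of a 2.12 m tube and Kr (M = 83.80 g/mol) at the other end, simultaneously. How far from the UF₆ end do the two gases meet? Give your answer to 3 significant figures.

Distances travelled in equal time are proportional to diffusion rates, so d_UF₆/d_Kr = √(M_Kr/M_UF₆) = √(83.80/352.02) = 0.4879.
With d_UF₆ + d_Kr = 2.12 m, d_Kr = 2.12/(1 + 0.4879) = 1.425 m.
d_UF₆ = 2.12 − 1.425 = 0.695 m.

0.695 m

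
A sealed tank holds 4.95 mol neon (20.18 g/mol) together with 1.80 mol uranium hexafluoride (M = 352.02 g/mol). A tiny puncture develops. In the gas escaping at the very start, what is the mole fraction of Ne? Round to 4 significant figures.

Each component's effusion rate ∝ (its partial pressure)·(1/√M) ∝ n_i/√M_i.
Mole fraction of Ne in the effusate = (n_Ne/√M_Ne) / (n_Ne/√M_Ne + n_UF₆/√M_UF₆)
= (4.95/√20.18) / (4.95/√20.18 + 1.80/√352.02) = 1.102/(1.102 + 0.09594) = 0.9199.

0.9199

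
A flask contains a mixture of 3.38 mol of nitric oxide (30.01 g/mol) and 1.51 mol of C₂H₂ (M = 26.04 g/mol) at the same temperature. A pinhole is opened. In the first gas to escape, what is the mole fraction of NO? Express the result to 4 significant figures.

Effusion rate of each component ∝ n_i/√M_i (partial pressure × 1/√M).
Mole fraction of NO in the effusate = (n_NO/√M_NO) / (n_NO/√M_NO + n_C₂H₂/√M_C₂H₂)
= (3.38/√30.01) / (3.38/√30.01 + 1.51/√26.04) = 0.6170/(0.6170 + 0.2959) = 0.6759.

0.6759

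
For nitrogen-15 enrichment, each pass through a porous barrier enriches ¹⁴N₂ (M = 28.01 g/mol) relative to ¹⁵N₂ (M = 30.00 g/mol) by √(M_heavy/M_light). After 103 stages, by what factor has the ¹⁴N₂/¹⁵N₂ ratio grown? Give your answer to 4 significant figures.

The single-stage factor is √(M_heavy/M_light), so 103 stages give [√(30.00/28.01)]^103 = (30.00/28.01)^(103/2).
= 1.07105^(103/2) = 34.29.

34.29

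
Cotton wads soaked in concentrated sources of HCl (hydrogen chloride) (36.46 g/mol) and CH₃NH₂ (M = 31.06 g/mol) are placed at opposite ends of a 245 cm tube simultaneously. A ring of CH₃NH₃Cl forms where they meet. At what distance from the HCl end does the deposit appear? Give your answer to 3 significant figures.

Distances travelled in equal time are proportional to diffusion rates, so d_HCl/d_CH₃NH₂ = √(M_CH₃NH₂/M_HCl) = √(31.06/36.46) = 0.9230.
With d_HCl + d_CH₃NH₂ = 245 cm, d_CH₃NH₂ = 245/(1 + 0.9230) = 127.4 cm.
d_HCl = 245 − 127.4 = 118 cm.

118 cm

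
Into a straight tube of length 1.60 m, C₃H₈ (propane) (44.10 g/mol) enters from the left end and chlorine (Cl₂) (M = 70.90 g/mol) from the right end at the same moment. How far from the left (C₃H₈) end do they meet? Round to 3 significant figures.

0.895 m

Graham's law gives d_C₃H₈/d_Cl₂ = rate_C₃H₈/rate_Cl₂ = √(M_Cl₂/M_C₃H₈) = √(70.90/44.10) = 1.268.
With d_C₃H₈ + d_Cl₂ = 1.60 m, d_Cl₂ = 1.60/(1 + 1.268) = 0.7055 m.
d_C₃H₈ = 1.60 − 0.7055 = 0.895 m.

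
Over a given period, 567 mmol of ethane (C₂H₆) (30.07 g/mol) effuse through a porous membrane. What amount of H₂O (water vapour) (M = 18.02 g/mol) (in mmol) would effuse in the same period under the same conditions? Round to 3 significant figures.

732 mmol

From Graham's law, rate_H₂O/rate_C₂H₆ = √(M_C₂H₆/M_H₂O) = √(30.07/18.02) = √1.669 = 1.292.
So the amount for H₂O is 567 × 1.292 = 732 mmol.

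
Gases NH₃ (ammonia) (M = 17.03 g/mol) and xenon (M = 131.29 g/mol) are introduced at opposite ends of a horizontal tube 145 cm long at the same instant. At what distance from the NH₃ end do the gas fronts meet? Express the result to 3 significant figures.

107 cm

The fronts meet when d_NH₃ + d_Xe = L with d_NH₃/d_Xe = √(M_Xe/M_NH₃) (Graham's law). Here √(M_Xe/M_NH₃) = √(131.29/17.03) = 2.777.
With d_NH₃ + d_Xe = 145 cm, d_Xe = 145/(1 + 2.777) = 38.39 cm.
d_NH₃ = 145 − 38.39 = 107 cm.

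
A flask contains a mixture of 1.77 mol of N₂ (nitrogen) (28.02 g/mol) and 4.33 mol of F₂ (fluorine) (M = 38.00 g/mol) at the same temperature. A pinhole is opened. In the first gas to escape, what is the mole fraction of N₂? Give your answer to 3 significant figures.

0.323

The effusion rate of species i is ∝ p_i/√M_i ∝ n_i/√M_i.
x_N₂(eff) = (n_N₂/√M_N₂) / (n_N₂/√M_N₂ + n_F₂/√M_F₂)
= (1.77/√28.02) / (1.77/√28.02 + 4.33/√38.00) = 0.3344/(0.3344 + 0.7024) = 0.323.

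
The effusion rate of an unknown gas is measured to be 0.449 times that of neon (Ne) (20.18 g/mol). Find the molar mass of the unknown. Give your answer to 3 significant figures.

Graham's law gives rate_X/rate_Ne = √(M_Ne/M_X).
0.449 = √(20.18/M_X)
M_X = 20.18 / 0.449² = 20.18 / 0.2016 = 100 g/mol

100 g/mol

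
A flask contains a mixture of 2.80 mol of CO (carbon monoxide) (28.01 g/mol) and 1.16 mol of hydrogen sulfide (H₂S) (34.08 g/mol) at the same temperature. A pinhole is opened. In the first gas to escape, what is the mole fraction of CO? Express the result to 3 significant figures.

Each component's effusion rate ∝ (its partial pressure)·(1/√M) ∝ n_i/√M_i.
So x_CO in the escaping gas = (n_CO/√M_CO) / Σ(n_i/√M_i)
= (2.80/√28.01) / (2.80/√28.01 + 1.16/√34.08) = 0.5291/(0.5291 + 0.1987) = 0.727.

0.727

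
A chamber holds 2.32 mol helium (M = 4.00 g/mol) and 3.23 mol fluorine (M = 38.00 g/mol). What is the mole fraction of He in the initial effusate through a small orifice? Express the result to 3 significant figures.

0.689

Rate_i ∝ x_i/√M_i (Graham's law weighted by mole fraction), so the effusate composition follows n_i/√M_i.
x_He(eff) = (n_He/√M_He) / (n_He/√M_He + n_F₂/√M_F₂)
= (2.32/√4.00) / (2.32/√4.00 + 3.23/√38.00) = 1.160/(1.160 + 0.5240) = 0.689.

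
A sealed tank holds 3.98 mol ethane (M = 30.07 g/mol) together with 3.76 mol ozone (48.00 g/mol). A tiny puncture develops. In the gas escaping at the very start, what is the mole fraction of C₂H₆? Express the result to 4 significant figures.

0.5722

Rate_i ∝ x_i/√M_i (Graham's law weighted by mole fraction), so the effusate composition follows n_i/√M_i.
So x_C₂H₆ in the escaping gas = (n_C₂H₆/√M_C₂H₆) / Σ(n_i/√M_i)
= (3.98/√30.07) / (3.98/√30.07 + 3.76/√48.00) = 0.7258/(0.7258 + 0.5427) = 0.5722.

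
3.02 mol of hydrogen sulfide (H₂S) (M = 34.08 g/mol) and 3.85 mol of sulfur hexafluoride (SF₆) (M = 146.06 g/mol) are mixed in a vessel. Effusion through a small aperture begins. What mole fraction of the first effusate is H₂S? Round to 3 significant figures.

0.619

Each component's effusion rate ∝ (its partial pressure)·(1/√M) ∝ n_i/√M_i.
x_H₂S(eff) = (n_H₂S/√M_H₂S) / (n_H₂S/√M_H₂S + n_SF₆/√M_SF₆)
= (3.02/√34.08) / (3.02/√34.08 + 3.85/√146.06) = 0.5173/(0.5173 + 0.3186) = 0.619.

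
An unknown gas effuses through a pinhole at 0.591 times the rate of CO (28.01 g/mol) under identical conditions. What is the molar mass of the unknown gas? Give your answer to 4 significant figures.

Graham's law gives rate_X/rate_CO = √(M_CO/M_X).
0.591 = √(28.01/M_X)
M_X = 28.01 / 0.591² = 28.01 / 0.3493 = 80.19 g/mol

80.19 g/mol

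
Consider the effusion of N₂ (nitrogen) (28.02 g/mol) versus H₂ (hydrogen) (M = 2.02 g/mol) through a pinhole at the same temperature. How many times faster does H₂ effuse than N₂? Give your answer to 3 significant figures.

From Graham's law, rate_H₂/rate_N₂ = √(M_N₂/M_H₂) = √(28.02/2.02) = √13.87 = 3.72.

3.72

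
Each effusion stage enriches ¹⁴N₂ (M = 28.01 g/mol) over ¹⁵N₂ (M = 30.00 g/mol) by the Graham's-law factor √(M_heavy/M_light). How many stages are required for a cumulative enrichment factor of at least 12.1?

73

With α = √(30.00/28.01) per stage, ln α = ½ ln(1.07105) = 0.03432.
Need α^N ≥ 12.1 ⇒ N ≥ ln(12.1) / ln α = 2.493 / 0.03432 = 72.65.
Minimum whole number of stages: N = 73.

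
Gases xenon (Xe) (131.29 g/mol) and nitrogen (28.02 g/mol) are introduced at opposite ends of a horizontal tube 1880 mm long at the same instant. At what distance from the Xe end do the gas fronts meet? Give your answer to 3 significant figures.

594 mm

In equal time, each gas travels a distance ∝ its rate ∝ 1/√M, so d_Xe/d_N₂ = √(M_N₂/M_Xe) = √(28.02/131.29) = 0.4620.
With d_Xe + d_N₂ = 1880 mm, d_N₂ = 1880/(1 + 0.4620) = 1286 mm.
d_Xe = 1880 − 1286 = 594 mm.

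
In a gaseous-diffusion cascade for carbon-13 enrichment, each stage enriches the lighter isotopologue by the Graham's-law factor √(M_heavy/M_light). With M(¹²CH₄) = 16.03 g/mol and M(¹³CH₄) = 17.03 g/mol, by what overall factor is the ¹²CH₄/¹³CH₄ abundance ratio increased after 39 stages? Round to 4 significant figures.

3.254

After 39 stages the ratio has grown by (√(17.03/16.03))^39 = (17.03/16.03)^(39/2).
= 1.06238^(39/2) = 3.254.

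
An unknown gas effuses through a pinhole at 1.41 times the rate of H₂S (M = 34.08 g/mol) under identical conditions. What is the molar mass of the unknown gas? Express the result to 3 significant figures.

By Graham's law, rate_X/rate_H₂S = √(M_H₂S/M_X).
1.41 = √(34.08/M_X)
M_X = 34.08 / 1.41² = 34.08 / 1.988 = 17.1 g/mol

17.1 g/mol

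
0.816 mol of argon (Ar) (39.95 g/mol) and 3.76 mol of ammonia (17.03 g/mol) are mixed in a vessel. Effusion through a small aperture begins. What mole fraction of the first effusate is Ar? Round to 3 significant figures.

Each component's effusion rate ∝ (its partial pressure)·(1/√M) ∝ n_i/√M_i.
x_Ar(eff) = (n_Ar/√M_Ar) / (n_Ar/√M_Ar + n_NH₃/√M_NH₃)
= (0.816/√39.95) / (0.816/√39.95 + 3.76/√17.03) = 0.1291/(0.1291 + 0.9111) = 0.124.

0.124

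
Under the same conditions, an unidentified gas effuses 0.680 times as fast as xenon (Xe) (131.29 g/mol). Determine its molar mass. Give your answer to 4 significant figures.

Graham's law gives rate_X/rate_Xe = √(M_Xe/M_X).
0.680 = √(131.29/M_X)
M_X = 131.29 / 0.680² = 131.29 / 0.4624 = 283.9 g/mol

283.9 g/mol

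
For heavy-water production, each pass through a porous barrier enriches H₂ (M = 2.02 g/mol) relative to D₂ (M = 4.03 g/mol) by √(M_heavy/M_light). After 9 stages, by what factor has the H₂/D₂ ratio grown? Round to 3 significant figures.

22.4

After 9 stages the ratio has grown by (√(4.03/2.02))^9 = (4.03/2.02)^(9/2).
= 1.99505^(9/2) = 22.4.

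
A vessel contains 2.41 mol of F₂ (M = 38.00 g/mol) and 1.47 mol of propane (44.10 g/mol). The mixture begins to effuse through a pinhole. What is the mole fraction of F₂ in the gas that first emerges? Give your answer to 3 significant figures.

Effusion rate of each component ∝ n_i/√M_i (partial pressure × 1/√M).
x_F₂(eff) = (n_F₂/√M_F₂) / (n_F₂/√M_F₂ + n_C₃H₈/√M_C₃H₈)
= (2.41/√38.00) / (2.41/√38.00 + 1.47/√44.10) = 0.3910/(0.3910 + 0.2214) = 0.638.

0.638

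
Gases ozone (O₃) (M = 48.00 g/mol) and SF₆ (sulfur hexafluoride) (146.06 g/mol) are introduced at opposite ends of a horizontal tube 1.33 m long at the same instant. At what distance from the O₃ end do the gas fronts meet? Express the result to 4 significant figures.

0.8454 m

Graham's law gives d_O₃/d_SF₆ = rate_O₃/rate_SF₆ = √(M_SF₆/M_O₃) = √(146.06/48.00) = 1.744.
With d_O₃ + d_SF₆ = 1.33 m, d_SF₆ = 1.33/(1 + 1.744) = 0.4846 m.
d_O₃ = 1.33 − 0.4846 = 0.8454 m.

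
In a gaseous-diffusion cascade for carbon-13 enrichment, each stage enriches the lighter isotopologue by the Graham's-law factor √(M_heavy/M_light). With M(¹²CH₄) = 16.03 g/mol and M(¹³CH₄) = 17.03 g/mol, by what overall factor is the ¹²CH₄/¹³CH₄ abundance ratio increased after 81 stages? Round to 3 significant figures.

11.6

The single-stage factor is √(M_heavy/M_light), so 81 stages give [√(17.03/16.03)]^81 = (17.03/16.03)^(81/2).
= 1.06238^(81/2) = 11.6.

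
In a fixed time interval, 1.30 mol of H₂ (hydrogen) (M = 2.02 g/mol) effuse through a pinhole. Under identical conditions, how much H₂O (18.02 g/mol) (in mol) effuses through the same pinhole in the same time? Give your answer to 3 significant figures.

Graham's law gives rate_H₂O/rate_H₂ = √(M_H₂/M_H₂O) = √(2.02/18.02) = √0.1121 = 0.3348.
So the amount for H₂O is 1.30 × 0.3348 = 0.435 mol.

0.435 mol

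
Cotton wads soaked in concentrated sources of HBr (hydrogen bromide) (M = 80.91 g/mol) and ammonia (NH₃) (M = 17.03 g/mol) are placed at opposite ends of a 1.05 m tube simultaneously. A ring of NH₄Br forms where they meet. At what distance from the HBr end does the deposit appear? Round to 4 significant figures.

0.3302 m

The fronts meet when d_HBr + d_NH₃ = L with d_HBr/d_NH₃ = √(M_NH₃/M_HBr) (Graham's law). Here √(M_NH₃/M_HBr) = √(17.03/80.91) = 0.4588.
With d_HBr + d_NH₃ = 1.05 m, d_NH₃ = 1.05/(1 + 0.4588) = 0.7198 m.
d_HBr = 1.05 − 0.7198 = 0.3302 m.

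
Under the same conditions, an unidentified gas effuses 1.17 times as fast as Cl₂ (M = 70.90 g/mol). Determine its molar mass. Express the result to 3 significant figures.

Since effusion rate ∝ 1/√M, rate_X/rate_Cl₂ = √(M_Cl₂/M_X).
1.17 = √(70.90/M_X)
M_X = 70.90 / 1.17² = 70.90 / 1.369 = 51.8 g/mol

51.8 g/mol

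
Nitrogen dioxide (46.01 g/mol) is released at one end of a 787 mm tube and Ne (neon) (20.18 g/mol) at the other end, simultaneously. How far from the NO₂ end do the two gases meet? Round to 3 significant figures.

The fronts meet when d_NO₂ + d_Ne = L with d_NO₂/d_Ne = √(M_Ne/M_NO₂) (Graham's law). Here √(M_Ne/M_NO₂) = √(20.18/46.01) = 0.6623.
With d_NO₂ + d_Ne = 787 mm, d_Ne = 787/(1 + 0.6623) = 473.4 mm.
d_NO₂ = 787 − 473.4 = 314 mm.

314 mm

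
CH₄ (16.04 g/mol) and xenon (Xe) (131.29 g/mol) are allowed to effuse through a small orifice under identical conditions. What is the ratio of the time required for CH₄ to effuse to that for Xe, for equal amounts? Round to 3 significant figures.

0.350

Graham's law gives t_CH₄/t_Xe = √(M_CH₄/M_Xe) = √(16.04/131.29) = √0.1222 = 0.350.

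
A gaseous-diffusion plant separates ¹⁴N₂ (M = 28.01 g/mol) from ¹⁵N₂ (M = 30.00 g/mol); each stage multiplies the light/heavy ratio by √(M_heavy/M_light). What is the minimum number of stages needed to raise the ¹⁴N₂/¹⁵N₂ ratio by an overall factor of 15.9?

81

Per stage α = (30.00/28.01)^(1/2) = 1.07105^0.5, giving ln α = 0.03432.
Need α^N ≥ 15.9 ⇒ N ≥ ln(15.9) / ln α = 2.766 / 0.03432 = 80.61.
Minimum whole number of stages: N = 81.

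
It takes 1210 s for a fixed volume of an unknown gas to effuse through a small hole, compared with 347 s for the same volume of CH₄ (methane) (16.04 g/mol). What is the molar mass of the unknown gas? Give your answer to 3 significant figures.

Using Graham's law: t_X/t_CH₄ = √(M_X/M_CH₄).
1210/347 = 3.487 = √(M_X/16.04)
M_X = 16.04 × 3.487² = 16.04 × 12.16 = 195 g/mol

195 g/mol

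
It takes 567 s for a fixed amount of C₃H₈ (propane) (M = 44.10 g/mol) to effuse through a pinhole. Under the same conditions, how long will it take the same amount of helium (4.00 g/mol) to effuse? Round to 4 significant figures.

Graham's law gives t_He/t_C₃H₈ = √(M_He/M_C₃H₈) = √(4.00/44.10) = √0.09070 = 0.3012.
So the time for He is 567 × 0.3012 = 170.8 s.

170.8 s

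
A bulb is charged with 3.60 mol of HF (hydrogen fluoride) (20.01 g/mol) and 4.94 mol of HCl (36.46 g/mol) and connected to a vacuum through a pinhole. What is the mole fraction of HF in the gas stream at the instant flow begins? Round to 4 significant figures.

Each component's effusion rate ∝ (its partial pressure)·(1/√M) ∝ n_i/√M_i.
x_HF(eff) = (n_HF/√M_HF) / (n_HF/√M_HF + n_HCl/√M_HCl)
= (3.60/√20.01) / (3.60/√20.01 + 4.94/√36.46) = 0.8048/(0.8048 + 0.8181) = 0.4959.

0.4959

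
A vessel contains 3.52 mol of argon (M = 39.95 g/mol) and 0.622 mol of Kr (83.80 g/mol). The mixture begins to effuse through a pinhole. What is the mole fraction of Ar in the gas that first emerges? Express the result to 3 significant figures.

Each component's effusion rate ∝ (its partial pressure)·(1/√M) ∝ n_i/√M_i.
x_Ar(eff) = (n_Ar/√M_Ar) / (n_Ar/√M_Ar + n_Kr/√M_Kr)
= (3.52/√39.95) / (3.52/√39.95 + 0.622/√83.80) = 0.5569/(0.5569 + 0.06795) = 0.891.

0.891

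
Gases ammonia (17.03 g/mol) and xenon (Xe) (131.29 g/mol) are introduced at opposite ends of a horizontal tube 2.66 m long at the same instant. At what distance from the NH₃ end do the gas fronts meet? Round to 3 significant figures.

1.96 m

In equal time, each gas travels a distance ∝ its rate ∝ 1/√M, so d_NH₃/d_Xe = √(M_Xe/M_NH₃) = √(131.29/17.03) = 2.777.
With d_NH₃ + d_Xe = 2.66 m, d_Xe = 2.66/(1 + 2.777) = 0.7043 m.
d_NH₃ = 2.66 − 0.7043 = 1.96 m.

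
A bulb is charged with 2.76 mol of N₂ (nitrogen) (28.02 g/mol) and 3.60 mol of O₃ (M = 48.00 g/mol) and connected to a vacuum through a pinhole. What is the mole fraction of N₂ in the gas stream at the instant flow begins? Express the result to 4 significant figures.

Each component's effusion rate ∝ (its partial pressure)·(1/√M) ∝ n_i/√M_i.
x_N₂(eff) = (n_N₂/√M_N₂) / (n_N₂/√M_N₂ + n_O₃/√M_O₃)
= (2.76/√28.02) / (2.76/√28.02 + 3.60/√48.00) = 0.5214/(0.5214 + 0.5196) = 0.5009.

0.5009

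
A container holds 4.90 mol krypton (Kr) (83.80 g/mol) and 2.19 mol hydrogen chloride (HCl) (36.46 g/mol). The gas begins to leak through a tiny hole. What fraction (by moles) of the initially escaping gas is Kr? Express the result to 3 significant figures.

Effusion rate of each component ∝ n_i/√M_i (partial pressure × 1/√M).
So x_Kr in the escaping gas = (n_Kr/√M_Kr) / Σ(n_i/√M_i)
= (4.90/√83.80) / (4.90/√83.80 + 2.19/√36.46) = 0.5353/(0.5353 + 0.3627) = 0.596.

0.596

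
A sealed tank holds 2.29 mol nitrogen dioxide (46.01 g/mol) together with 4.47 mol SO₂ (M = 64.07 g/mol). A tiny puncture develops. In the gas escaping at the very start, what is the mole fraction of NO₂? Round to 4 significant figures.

Each component's effusion rate ∝ (its partial pressure)·(1/√M) ∝ n_i/√M_i.
x_NO₂(eff) = (n_NO₂/√M_NO₂) / (n_NO₂/√M_NO₂ + n_SO₂/√M_SO₂)
= (2.29/√46.01) / (2.29/√46.01 + 4.47/√64.07) = 0.3376/(0.3376 + 0.5584) = 0.3768.

0.3768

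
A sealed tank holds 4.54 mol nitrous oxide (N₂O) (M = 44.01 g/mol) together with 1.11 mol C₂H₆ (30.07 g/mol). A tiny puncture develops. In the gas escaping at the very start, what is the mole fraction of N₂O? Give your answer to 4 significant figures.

0.7717

Rate_i ∝ x_i/√M_i (Graham's law weighted by mole fraction), so the effusate composition follows n_i/√M_i.
x_N₂O(eff) = (n_N₂O/√M_N₂O) / (n_N₂O/√M_N₂O + n_C₂H₆/√M_C₂H₆)
= (4.54/√44.01) / (4.54/√44.01 + 1.11/√30.07) = 0.6844/(0.6844 + 0.2024) = 0.7717.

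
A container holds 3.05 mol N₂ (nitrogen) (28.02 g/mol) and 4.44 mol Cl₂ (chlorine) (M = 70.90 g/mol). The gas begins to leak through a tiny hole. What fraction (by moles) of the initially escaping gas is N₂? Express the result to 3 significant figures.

Rate_i ∝ x_i/√M_i (Graham's law weighted by mole fraction), so the effusate composition follows n_i/√M_i.
Mole fraction of N₂ in the effusate = (n_N₂/√M_N₂) / (n_N₂/√M_N₂ + n_Cl₂/√M_Cl₂)
= (3.05/√28.02) / (3.05/√28.02 + 4.44/√70.90) = 0.5762/(0.5762 + 0.5273) = 0.522.

0.522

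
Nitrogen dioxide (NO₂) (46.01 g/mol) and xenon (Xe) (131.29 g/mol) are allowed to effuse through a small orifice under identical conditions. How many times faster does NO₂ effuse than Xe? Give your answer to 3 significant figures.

From Graham's law, rate_NO₂/rate_Xe = √(M_Xe/M_NO₂) = √(131.29/46.01) = √2.854 = 1.69.

1.69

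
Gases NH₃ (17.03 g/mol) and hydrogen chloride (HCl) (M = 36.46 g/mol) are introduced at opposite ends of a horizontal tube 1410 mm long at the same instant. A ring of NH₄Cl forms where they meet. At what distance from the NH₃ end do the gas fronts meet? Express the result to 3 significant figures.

Distances travelled in equal time are proportional to diffusion rates, so d_NH₃/d_HCl = √(M_HCl/M_NH₃) = √(36.46/17.03) = 1.463.
With d_NH₃ + d_HCl = 1410 mm, d_HCl = 1410/(1 + 1.463) = 572.4 mm.
d_NH₃ = 1410 − 572.4 = 838 mm.

838 mm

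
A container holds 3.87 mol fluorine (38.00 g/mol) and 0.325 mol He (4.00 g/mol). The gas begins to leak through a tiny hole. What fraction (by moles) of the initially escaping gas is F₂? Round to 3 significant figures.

0.794

Each component's effusion rate ∝ (its partial pressure)·(1/√M) ∝ n_i/√M_i.
x_F₂(eff) = (n_F₂/√M_F₂) / (n_F₂/√M_F₂ + n_He/√M_He)
= (3.87/√38.00) / (3.87/√38.00 + 0.325/√4.00) = 0.6278/(0.6278 + 0.1625) = 0.794.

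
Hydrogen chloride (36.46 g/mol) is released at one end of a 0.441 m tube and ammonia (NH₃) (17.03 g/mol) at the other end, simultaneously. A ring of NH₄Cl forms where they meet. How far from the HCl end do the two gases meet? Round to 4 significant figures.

Graham's law gives d_HCl/d_NH₃ = rate_HCl/rate_NH₃ = √(M_NH₃/M_HCl) = √(17.03/36.46) = 0.6834.
With d_HCl + d_NH₃ = 0.441 m, d_NH₃ = 0.441/(1 + 0.6834) = 0.2620 m.
d_HCl = 0.441 − 0.2620 = 0.1790 m.

0.1790 m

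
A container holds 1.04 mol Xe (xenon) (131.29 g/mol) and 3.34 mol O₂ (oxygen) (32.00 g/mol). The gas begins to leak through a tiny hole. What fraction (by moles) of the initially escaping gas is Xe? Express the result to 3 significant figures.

Effusion rate of each component ∝ n_i/√M_i (partial pressure × 1/√M).
x_Xe(eff) = (n_Xe/√M_Xe) / (n_Xe/√M_Xe + n_O₂/√M_O₂)
= (1.04/√131.29) / (1.04/√131.29 + 3.34/√32.00) = 0.09076/(0.09076 + 0.5904) = 0.133.

0.133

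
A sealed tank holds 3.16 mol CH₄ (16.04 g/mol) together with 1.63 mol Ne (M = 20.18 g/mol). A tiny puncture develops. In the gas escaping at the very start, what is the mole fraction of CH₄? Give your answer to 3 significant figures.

0.685

Rate_i ∝ x_i/√M_i (Graham's law weighted by mole fraction), so the effusate composition follows n_i/√M_i.
x_CH₄(eff) = (n_CH₄/√M_CH₄) / (n_CH₄/√M_CH₄ + n_Ne/√M_Ne)
= (3.16/√16.04) / (3.16/√16.04 + 1.63/√20.18) = 0.7890/(0.7890 + 0.3628) = 0.685.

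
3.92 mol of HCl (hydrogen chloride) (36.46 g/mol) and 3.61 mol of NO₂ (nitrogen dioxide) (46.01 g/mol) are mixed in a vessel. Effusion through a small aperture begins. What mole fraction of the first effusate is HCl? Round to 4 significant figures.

0.5495

Effusion rate of each component ∝ n_i/√M_i (partial pressure × 1/√M).
Mole fraction of HCl in the effusate = (n_HCl/√M_HCl) / (n_HCl/√M_HCl + n_NO₂/√M_NO₂)
= (3.92/√36.46) / (3.92/√36.46 + 3.61/√46.01) = 0.6492/(0.6492 + 0.5322) = 0.5495.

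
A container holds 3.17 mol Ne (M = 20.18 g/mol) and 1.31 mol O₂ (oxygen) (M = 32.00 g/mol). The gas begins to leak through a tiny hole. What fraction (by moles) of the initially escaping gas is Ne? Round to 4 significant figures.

0.7529

The effusion rate of species i is ∝ p_i/√M_i ∝ n_i/√M_i.
Mole fraction of Ne in the effusate = (n_Ne/√M_Ne) / (n_Ne/√M_Ne + n_O₂/√M_O₂)
= (3.17/√20.18) / (3.17/√20.18 + 1.31/√32.00) = 0.7057/(0.7057 + 0.2316) = 0.7529.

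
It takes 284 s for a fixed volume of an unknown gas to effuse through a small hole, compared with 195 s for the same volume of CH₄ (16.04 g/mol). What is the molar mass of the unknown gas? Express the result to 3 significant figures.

From Graham's law, t_X/t_CH₄ = √(M_X/M_CH₄).
284/195 = 1.456 = √(M_X/16.04)
M_X = 16.04 × 1.456² = 16.04 × 2.121 = 34.0 g/mol

34.0 g/mol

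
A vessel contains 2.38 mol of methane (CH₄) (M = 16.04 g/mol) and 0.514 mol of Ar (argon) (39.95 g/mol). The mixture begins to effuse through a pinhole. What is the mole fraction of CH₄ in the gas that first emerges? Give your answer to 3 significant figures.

0.880

Rate_i ∝ x_i/√M_i (Graham's law weighted by mole fraction), so the effusate composition follows n_i/√M_i.
Mole fraction of CH₄ in the effusate = (n_CH₄/√M_CH₄) / (n_CH₄/√M_CH₄ + n_Ar/√M_Ar)
= (2.38/√16.04) / (2.38/√16.04 + 0.514/√39.95) = 0.5943/(0.5943 + 0.08132) = 0.880.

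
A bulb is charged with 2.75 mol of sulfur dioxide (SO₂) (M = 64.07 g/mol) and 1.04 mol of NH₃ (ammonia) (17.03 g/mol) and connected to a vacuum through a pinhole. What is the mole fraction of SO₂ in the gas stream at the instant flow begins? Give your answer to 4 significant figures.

Rate_i ∝ x_i/√M_i (Graham's law weighted by mole fraction), so the effusate composition follows n_i/√M_i.
x_SO₂(eff) = (n_SO₂/√M_SO₂) / (n_SO₂/√M_SO₂ + n_NH₃/√M_NH₃)
= (2.75/√64.07) / (2.75/√64.07 + 1.04/√17.03) = 0.3436/(0.3436 + 0.2520) = 0.5769.

0.5769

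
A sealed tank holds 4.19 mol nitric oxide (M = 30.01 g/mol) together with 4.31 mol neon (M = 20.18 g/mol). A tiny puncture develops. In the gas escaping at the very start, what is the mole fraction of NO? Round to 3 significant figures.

Each component's effusion rate ∝ (its partial pressure)·(1/√M) ∝ n_i/√M_i.
So x_NO in the escaping gas = (n_NO/√M_NO) / Σ(n_i/√M_i)
= (4.19/√30.01) / (4.19/√30.01 + 4.31/√20.18) = 0.7649/(0.7649 + 0.9594) = 0.444.

0.444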